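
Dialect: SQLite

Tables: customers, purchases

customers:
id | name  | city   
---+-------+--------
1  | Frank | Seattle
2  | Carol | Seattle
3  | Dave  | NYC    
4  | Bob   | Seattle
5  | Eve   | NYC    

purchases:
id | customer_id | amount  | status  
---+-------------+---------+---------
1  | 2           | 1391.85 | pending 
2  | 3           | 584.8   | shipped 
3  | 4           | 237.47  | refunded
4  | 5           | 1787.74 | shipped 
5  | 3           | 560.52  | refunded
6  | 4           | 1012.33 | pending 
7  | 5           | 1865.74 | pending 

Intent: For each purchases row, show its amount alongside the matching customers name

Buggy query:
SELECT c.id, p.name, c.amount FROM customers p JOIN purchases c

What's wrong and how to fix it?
Bug: Missing join condition: each purchases row is matched to all customers rows instead of just its own

Fix: Add ON c.customer_id = p.id to the JOIN

Corrected query:
SELECT c.id, p.name, c.amount FROM customers p JOIN purchases c ON c.customer_id = p.id

Result:
id | name  | amount 
---+-------+--------
1  | Carol | 1391.85
2  | Dave  | 584.8  
3  | Bob   | 237.47 
4  | Eve   | 1787.74
5  | Dave  | 560.52 
6  | Bob   | 1012.33
7  | Eve   | 1865.74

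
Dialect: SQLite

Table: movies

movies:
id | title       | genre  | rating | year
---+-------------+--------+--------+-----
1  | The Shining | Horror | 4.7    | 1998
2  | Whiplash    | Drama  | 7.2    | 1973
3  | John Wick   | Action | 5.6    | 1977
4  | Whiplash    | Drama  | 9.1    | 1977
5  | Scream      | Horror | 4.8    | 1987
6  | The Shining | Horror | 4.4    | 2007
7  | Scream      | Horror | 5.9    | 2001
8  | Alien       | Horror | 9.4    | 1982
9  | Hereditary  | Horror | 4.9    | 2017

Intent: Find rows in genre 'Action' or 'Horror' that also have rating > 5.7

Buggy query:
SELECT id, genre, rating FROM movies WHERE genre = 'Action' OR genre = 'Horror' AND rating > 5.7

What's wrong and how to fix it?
Bug: AND binds tighter than OR, so this parses as genre = 'Action' OR (genre = 'Horror' AND rating > 5.7)

Fix: Group the OR with parentheses (or use IN), then AND the threshold

Corrected query:
SELECT id, genre, rating FROM movies WHERE (genre = 'Action' OR genre = 'Horror') AND rating > 5.7

Result:
id | genre  | rating
---+--------+-------
7  | Horror | 5.9   
8  | Horror | 9.4   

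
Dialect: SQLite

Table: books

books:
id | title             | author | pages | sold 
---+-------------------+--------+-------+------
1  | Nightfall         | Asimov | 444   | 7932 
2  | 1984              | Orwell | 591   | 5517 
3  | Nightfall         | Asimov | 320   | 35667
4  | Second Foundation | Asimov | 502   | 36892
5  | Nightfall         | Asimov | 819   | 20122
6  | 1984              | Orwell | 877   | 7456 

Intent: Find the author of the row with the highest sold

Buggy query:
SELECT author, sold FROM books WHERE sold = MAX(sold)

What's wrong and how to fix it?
Bug: MAX(sold) is an aggregate and cannot be used directly in WHERE

Fix: Wrap MAX in a scalar subquery so WHERE compares against a single value

Corrected query:
SELECT author, sold FROM books WHERE sold = (SELECT MAX(sold) FROM books)

Result:
author | sold 
-------+------
Asimov | 36892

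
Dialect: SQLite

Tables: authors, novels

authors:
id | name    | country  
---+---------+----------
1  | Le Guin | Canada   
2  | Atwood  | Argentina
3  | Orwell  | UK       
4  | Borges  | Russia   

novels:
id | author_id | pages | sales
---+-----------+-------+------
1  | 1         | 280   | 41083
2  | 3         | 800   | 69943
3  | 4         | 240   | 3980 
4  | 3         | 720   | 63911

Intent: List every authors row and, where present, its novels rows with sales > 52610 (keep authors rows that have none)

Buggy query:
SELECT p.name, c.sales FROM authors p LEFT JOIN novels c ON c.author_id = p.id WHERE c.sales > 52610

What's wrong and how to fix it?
Bug: A WHERE condition on the right-hand table after LEFT JOIN drops unmatched parents

Fix: Put 'c.sales > 52610' in the JOIN's ON clause instead of WHERE

Corrected query:
SELECT p.name, c.sales FROM authors p LEFT JOIN novels c ON c.author_id = p.id AND c.sales > 52610

Result:
name    | sales
--------+------
Le Guin | NULL 
Atwood  | NULL 
Orwell  | 63911
Orwell  | 69943
Borges  | NULL 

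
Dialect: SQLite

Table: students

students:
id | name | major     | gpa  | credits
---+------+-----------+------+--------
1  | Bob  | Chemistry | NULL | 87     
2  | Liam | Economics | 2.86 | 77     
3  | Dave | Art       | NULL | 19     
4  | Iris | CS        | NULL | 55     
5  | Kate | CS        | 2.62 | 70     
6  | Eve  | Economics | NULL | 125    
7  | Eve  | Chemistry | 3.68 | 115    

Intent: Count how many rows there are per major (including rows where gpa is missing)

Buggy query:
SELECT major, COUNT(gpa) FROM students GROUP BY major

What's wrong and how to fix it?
Bug: COUNT(gpa) skips NULLs, so groups with missing gpa are undercounted

Fix: Use COUNT(*) to count all rows regardless of NULL

Corrected query:
SELECT major, COUNT(*) FROM students GROUP BY major

Result:
major     | COUNT(*)
----------+---------
Art       | 1       
CS        | 2       
Chemistry | 2       
Economics | 2       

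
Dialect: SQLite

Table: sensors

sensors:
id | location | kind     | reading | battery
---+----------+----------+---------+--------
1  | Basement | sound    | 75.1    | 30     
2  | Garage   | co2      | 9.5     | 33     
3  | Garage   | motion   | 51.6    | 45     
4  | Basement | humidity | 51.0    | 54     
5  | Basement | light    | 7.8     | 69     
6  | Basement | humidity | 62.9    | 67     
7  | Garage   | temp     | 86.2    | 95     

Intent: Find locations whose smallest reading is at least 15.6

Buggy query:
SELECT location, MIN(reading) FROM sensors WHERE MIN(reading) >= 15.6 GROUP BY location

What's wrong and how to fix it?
Bug: Aggregates like MIN are computed per group after WHERE runs

Fix: Replace WHERE with HAVING after the GROUP BY

Corrected query:
SELECT location, MIN(reading) FROM sensors GROUP BY location HAVING MIN(reading) >= 15.6

Result:
(no rows)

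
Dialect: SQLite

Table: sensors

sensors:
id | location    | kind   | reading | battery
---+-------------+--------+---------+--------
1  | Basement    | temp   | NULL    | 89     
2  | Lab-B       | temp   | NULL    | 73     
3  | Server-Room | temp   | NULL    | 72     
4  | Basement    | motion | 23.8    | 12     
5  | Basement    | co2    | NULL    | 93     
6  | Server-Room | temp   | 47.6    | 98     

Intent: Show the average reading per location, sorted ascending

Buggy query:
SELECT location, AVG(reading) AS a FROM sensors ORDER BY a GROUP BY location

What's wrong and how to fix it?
Bug: ORDER BY appears before GROUP BY; SQL clause order requires GROUP BY first

Fix: Reorder: SELECT … FROM … GROUP BY … ORDER BY …

Corrected query:
SELECT location, AVG(reading) AS a FROM sensors GROUP BY location ORDER BY a

Result:
location    | a   
------------+-----
Lab-B       | NULL
Basement    | 23.8
Server-Room | 47.6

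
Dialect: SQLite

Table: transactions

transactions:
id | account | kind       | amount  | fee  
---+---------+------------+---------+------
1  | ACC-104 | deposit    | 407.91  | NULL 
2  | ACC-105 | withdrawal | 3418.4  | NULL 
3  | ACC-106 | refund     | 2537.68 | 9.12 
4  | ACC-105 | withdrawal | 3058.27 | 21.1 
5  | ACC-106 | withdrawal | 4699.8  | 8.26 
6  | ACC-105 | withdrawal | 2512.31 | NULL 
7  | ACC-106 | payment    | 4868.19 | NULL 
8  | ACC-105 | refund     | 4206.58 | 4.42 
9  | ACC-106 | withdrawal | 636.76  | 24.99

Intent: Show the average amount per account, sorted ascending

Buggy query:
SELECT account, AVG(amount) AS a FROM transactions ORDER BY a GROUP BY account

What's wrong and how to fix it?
Bug: GROUP BY must precede ORDER BY

Fix: Reorder: SELECT … FROM … GROUP BY … ORDER BY …

Corrected query:
SELECT account, AVG(amount) AS a FROM transactions GROUP BY account ORDER BY a

Result:
account | a        
--------+----------
ACC-104 | 407.91   
ACC-106 | 3185.6075
ACC-105 | 3298.89  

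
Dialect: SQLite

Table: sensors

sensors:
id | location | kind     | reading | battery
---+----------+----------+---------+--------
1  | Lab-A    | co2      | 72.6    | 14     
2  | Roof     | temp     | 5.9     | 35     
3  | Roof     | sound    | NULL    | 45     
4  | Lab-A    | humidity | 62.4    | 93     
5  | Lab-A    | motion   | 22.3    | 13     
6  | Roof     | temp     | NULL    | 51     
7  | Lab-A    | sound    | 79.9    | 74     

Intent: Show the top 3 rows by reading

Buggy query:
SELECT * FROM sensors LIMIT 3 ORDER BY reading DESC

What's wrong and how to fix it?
Bug: ORDER BY cannot follow LIMIT; LIMIT is the final clause

Fix: Sort with ORDER BY, then apply LIMIT

Corrected query:
SELECT * FROM sensors ORDER BY reading DESC LIMIT 3

Result:
id | location | kind     | reading | battery
---+----------+----------+---------+--------
7  | Lab-A    | sound    | 79.9    | 74     
1  | Lab-A    | co2      | 72.6    | 14     
4  | Lab-A    | humidity | 62.4    | 93     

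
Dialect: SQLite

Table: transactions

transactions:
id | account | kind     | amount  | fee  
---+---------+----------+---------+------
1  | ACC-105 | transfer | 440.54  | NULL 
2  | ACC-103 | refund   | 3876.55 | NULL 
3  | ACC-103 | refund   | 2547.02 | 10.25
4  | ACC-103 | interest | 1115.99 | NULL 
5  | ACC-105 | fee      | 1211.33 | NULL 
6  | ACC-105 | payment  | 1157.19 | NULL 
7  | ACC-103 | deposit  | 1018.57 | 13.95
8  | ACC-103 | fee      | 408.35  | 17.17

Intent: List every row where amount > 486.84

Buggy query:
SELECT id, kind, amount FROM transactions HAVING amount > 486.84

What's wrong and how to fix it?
Bug: This is a non-aggregate query (no GROUP BY, no aggregates), so in SQLite the HAVING clause is invalid here; a row-level condition belongs in WHERE

Fix: Replace HAVING with WHERE since the condition applies to individual rows

Corrected query:
SELECT id, kind, amount FROM transactions WHERE amount > 486.84

Result:
id | kind     | amount 
---+----------+--------
2  | refund   | 3876.55
3  | refund   | 2547.02
4  | interest | 1115.99
5  | fee      | 1211.33
6  | payment  | 1157.19
7  | deposit  | 1018.57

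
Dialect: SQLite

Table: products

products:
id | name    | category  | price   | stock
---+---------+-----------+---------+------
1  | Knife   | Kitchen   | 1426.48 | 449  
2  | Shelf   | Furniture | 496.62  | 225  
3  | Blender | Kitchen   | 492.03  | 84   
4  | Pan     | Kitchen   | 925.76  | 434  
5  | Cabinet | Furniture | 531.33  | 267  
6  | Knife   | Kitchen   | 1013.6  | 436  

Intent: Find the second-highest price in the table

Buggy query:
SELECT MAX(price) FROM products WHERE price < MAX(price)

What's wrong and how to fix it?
Bug: The inner MAX is an aggregate inside WHERE, which is not allowed

Fix: Put the inner MAX in a scalar subquery

Corrected query:
SELECT MAX(price) FROM products WHERE price < (SELECT MAX(price) FROM products)

Result:
MAX(price)
----------
1013.6    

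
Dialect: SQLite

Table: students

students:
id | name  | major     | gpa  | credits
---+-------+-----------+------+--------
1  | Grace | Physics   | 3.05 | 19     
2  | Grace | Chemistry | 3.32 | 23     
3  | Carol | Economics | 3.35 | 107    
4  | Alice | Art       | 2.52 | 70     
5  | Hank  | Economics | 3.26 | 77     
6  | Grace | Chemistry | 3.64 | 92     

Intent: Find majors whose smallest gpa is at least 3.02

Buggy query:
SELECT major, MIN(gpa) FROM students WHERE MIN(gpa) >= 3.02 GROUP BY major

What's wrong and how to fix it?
Bug: Aggregates like MIN are computed per group after WHERE runs

Fix: Use HAVING for the per-group MIN condition

Corrected query:
SELECT major, MIN(gpa) FROM students GROUP BY major HAVING MIN(gpa) >= 3.02

Result:
major     | MIN(gpa)
----------+---------
Chemistry | 3.32    
Economics | 3.26    
Physics   | 3.05    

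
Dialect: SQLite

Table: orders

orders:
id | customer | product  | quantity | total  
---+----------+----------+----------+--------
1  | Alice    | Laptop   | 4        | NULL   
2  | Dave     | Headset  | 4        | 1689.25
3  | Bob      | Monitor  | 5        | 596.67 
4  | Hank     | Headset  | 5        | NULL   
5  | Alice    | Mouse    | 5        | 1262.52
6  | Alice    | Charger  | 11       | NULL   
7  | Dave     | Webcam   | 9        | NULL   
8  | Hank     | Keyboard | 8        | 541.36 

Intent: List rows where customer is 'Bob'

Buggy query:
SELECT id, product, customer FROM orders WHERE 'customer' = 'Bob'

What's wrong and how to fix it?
Bug: Single quotes denote string literals in SQL; the column name is being compared as a constant string

Fix: Remove the quotes around the column name (or use double quotes for an identifier)

Corrected query:
SELECT id, product, customer FROM orders WHERE customer = 'Bob'

Result:
id | product | customer
---+---------+---------
3  | Monitor | Bob     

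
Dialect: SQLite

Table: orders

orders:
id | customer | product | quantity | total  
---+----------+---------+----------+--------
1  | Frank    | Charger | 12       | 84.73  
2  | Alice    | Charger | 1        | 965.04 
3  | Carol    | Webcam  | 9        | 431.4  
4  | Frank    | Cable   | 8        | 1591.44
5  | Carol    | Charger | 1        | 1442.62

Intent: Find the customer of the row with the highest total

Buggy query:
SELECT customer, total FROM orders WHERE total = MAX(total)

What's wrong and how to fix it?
Bug: MAX(total) is an aggregate and cannot be used directly in WHERE

Fix: Wrap MAX in a scalar subquery so WHERE compares against a single value

Corrected query:
SELECT customer, total FROM orders WHERE total = (SELECT MAX(total) FROM orders)

Result:
customer | total  
---------+--------
Frank    | 1591.44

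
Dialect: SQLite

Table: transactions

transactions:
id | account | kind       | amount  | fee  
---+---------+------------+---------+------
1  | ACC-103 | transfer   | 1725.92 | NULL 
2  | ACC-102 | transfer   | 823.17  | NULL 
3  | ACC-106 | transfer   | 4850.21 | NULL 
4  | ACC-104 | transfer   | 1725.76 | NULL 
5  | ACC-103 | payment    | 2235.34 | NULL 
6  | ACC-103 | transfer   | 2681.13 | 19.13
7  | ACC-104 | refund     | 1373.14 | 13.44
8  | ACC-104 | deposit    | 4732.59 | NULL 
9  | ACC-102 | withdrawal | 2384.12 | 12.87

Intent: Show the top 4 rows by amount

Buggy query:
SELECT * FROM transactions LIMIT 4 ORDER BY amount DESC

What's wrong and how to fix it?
Bug: ORDER BY cannot follow LIMIT; LIMIT is the final clause

Fix: Sort with ORDER BY, then apply LIMIT

Corrected query:
SELECT * FROM transactions ORDER BY amount DESC LIMIT 4

Result:
id | account | kind       | amount  | fee  
---+---------+------------+---------+------
3  | ACC-106 | transfer   | 4850.21 | NULL 
8  | ACC-104 | deposit    | 4732.59 | NULL 
6  | ACC-103 | transfer   | 2681.13 | 19.13
9  | ACC-102 | withdrawal | 2384.12 | 12.87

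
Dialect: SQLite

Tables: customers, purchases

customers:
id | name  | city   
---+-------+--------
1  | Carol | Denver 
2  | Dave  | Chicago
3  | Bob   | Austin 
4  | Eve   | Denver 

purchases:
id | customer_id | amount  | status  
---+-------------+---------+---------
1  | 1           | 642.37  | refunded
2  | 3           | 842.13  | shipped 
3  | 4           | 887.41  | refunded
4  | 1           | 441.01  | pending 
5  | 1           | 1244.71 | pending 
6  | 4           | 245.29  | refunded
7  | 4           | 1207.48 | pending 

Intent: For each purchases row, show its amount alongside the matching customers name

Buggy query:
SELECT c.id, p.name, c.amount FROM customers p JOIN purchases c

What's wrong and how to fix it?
Bug: Missing join condition: each purchases row is matched to all customers rows instead of just its own

Fix: Add ON c.customer_id = p.id to the JOIN

Corrected query:
SELECT c.id, p.name, c.amount FROM customers p JOIN purchases c ON c.customer_id = p.id

Result:
id | name  | amount 
---+-------+--------
1  | Carol | 642.37 
2  | Bob   | 842.13 
3  | Eve   | 887.41 
4  | Carol | 441.01 
5  | Carol | 1244.71
6  | Eve   | 245.29 
7  | Eve   | 1207.48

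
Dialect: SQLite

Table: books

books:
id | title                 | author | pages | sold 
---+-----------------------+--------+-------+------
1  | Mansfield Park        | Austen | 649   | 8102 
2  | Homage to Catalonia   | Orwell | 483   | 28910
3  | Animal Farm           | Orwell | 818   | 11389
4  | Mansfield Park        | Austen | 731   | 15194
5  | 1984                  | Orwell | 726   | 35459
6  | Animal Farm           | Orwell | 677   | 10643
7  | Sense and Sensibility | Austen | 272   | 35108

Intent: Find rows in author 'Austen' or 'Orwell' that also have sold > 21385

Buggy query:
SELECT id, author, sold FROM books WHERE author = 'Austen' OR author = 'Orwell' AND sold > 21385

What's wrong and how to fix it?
Bug: Without parentheses, AND is evaluated before OR, so the sold filter only applies to the 'Orwell' branch

Fix: Group the OR with parentheses (or use IN), then AND the threshold

Corrected query:
SELECT id, author, sold FROM books WHERE (author = 'Austen' OR author = 'Orwell') AND sold > 21385

Result:
id | author | sold 
---+--------+------
2  | Orwell | 28910
5  | Orwell | 35459
7  | Austen | 35108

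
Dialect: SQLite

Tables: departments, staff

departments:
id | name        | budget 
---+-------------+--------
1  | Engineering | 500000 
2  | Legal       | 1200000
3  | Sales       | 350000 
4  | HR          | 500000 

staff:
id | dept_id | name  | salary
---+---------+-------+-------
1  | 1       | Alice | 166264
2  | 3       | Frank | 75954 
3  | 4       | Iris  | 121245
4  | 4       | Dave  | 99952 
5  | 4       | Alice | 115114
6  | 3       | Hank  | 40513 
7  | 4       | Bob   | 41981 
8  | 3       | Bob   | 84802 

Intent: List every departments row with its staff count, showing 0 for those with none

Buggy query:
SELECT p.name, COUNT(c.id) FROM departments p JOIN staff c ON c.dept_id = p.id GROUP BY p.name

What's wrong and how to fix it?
Bug: INNER JOIN drops departments rows that have no matching staff rows

Fix: Use LEFT JOIN so parents without children still appear (COUNT(c.id) gives 0)

Corrected query:
SELECT p.name, COUNT(c.id) FROM departments p LEFT JOIN staff c ON c.dept_id = p.id GROUP BY p.name

Result:
name        | COUNT(c.id)
------------+------------
Engineering | 1          
HR          | 4          
Legal       | 0          
Sales       | 3          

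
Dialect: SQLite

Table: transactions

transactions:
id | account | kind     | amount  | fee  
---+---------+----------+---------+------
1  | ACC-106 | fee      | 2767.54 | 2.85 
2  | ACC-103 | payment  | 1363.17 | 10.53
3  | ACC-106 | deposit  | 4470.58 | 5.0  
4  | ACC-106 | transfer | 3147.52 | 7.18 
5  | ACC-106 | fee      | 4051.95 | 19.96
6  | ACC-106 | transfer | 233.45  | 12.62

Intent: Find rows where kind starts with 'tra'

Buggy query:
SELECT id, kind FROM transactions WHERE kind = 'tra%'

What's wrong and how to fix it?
Bug: '=' compares the literal string including the % character; pattern matching needs LIKE

Fix: Replace '=' with LIKE so 'tra%' is treated as a pattern

Corrected query:
SELECT id, kind FROM transactions WHERE kind LIKE 'tra%'

Result:
id | kind    
---+---------
4  | transfer
6  | transfer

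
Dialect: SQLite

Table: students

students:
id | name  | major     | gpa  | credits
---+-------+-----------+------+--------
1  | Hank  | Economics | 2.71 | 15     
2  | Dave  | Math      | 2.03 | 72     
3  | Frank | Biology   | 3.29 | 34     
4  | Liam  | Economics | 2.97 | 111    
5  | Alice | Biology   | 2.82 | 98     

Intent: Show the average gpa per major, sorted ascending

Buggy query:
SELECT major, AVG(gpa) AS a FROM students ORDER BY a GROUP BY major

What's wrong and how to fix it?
Bug: ORDER BY appears before GROUP BY; SQL clause order requires GROUP BY first

Fix: Reorder: SELECT … FROM … GROUP BY … ORDER BY …

Corrected query:
SELECT major, AVG(gpa) AS a FROM students GROUP BY major ORDER BY a

Result:
major     | a    
----------+------
Math      | 2.03 
Economics | 2.84 
Biology   | 3.055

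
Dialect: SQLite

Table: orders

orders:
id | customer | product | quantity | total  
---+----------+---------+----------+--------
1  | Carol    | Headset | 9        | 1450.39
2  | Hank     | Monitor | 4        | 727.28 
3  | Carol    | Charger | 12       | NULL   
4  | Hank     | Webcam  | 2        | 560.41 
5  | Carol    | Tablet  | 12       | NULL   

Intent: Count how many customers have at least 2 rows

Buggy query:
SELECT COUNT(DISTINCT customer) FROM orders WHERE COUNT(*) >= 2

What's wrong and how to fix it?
Bug: COUNT(*) cannot appear in WHERE; the per-group count doesn't exist yet

Fix: Use a subquery that GROUPs and filters with HAVING, then count its rows

Corrected query:
SELECT COUNT(*) FROM (SELECT customer FROM orders GROUP BY customer HAVING COUNT(*) >= 2)

Result:
COUNT(*)
--------
2       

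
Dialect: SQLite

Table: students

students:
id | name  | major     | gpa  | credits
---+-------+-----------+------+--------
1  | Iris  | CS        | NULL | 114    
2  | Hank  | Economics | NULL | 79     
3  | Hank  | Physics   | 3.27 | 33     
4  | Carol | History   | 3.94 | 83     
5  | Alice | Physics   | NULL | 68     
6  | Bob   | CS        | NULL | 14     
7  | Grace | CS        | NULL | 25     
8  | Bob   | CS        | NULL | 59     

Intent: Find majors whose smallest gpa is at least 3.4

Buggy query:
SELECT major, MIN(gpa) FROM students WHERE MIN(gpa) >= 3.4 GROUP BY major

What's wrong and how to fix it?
Bug: Aggregates like MIN are computed per group after WHERE runs

Fix: Replace WHERE with HAVING after the GROUP BY

Corrected query:
SELECT major, MIN(gpa) FROM students GROUP BY major HAVING MIN(gpa) >= 3.4

Result:
major   | MIN(gpa)
--------+---------
History | 3.94    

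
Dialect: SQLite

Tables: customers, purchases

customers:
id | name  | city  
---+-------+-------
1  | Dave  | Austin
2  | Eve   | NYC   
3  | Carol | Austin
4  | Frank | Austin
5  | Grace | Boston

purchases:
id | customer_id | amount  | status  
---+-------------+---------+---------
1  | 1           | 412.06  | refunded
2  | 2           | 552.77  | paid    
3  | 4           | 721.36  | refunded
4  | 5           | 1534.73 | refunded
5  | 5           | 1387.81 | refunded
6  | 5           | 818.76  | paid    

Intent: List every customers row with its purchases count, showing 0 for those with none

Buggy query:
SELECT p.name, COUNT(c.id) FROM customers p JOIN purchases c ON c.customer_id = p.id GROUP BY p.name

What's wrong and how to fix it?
Bug: An inner join excludes parents with zero children

Fix: Use LEFT JOIN so parents without children still appear (COUNT(c.id) gives 0)

Corrected query:
SELECT p.name, COUNT(c.id) FROM customers p LEFT JOIN purchases c ON c.customer_id = p.id GROUP BY p.name

Result:
name  | COUNT(c.id)
------+------------
Carol | 0          
Dave  | 1          
Eve   | 1          
Frank | 1          
Grace | 3          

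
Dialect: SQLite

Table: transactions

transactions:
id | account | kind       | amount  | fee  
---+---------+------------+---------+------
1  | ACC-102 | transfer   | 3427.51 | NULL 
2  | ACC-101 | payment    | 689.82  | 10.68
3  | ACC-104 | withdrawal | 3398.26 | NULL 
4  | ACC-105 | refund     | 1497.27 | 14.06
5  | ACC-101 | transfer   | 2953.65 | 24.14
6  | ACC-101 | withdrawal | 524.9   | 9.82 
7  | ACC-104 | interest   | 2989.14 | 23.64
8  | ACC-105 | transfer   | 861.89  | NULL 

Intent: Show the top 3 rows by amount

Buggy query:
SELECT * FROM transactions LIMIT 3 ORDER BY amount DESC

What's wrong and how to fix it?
Bug: LIMIT must come after ORDER BY

Fix: Swap the clauses: ORDER BY first, then LIMIT

Corrected query:
SELECT * FROM transactions ORDER BY amount DESC LIMIT 3

Result:
id | account | kind       | amount  | fee  
---+---------+------------+---------+------
1  | ACC-102 | transfer   | 3427.51 | NULL 
3  | ACC-104 | withdrawal | 3398.26 | NULL 
7  | ACC-104 | interest   | 2989.14 | 23.64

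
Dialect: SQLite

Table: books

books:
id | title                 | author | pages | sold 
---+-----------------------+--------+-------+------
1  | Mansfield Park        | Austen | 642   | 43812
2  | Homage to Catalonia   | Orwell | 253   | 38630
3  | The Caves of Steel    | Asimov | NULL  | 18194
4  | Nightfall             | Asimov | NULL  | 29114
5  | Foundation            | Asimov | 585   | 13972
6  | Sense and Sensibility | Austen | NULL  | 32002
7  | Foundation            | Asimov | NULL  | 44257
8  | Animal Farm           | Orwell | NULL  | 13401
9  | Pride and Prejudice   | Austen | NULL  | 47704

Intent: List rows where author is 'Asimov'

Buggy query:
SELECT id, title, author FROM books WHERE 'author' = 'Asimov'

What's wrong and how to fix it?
Bug: Single quotes denote string literals in SQL; the column name is being compared as a constant string

Fix: Reference the column as author without single quotes

Corrected query:
SELECT id, title, author FROM books WHERE author = 'Asimov'

Result:
id | title              | author
---+--------------------+-------
3  | The Caves of Steel | Asimov
4  | Nightfall          | Asimov
5  | Foundation         | Asimov
7  | Foundation         | Asimov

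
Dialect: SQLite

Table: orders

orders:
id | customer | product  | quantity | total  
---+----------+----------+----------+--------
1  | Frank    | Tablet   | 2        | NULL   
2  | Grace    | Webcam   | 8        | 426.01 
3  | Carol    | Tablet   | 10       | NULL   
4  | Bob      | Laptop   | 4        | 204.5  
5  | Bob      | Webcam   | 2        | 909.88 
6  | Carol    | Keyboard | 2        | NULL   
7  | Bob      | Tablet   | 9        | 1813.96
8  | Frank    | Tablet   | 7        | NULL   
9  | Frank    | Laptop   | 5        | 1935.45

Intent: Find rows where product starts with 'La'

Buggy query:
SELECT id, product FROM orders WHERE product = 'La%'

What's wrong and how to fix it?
Bug: '=' compares the literal string including the % character; pattern matching needs LIKE

Fix: Replace '=' with LIKE so 'La%' is treated as a pattern

Corrected query:
SELECT id, product FROM orders WHERE product LIKE 'La%'

Result:
id | product
---+--------
4  | Laptop 
9  | Laptop 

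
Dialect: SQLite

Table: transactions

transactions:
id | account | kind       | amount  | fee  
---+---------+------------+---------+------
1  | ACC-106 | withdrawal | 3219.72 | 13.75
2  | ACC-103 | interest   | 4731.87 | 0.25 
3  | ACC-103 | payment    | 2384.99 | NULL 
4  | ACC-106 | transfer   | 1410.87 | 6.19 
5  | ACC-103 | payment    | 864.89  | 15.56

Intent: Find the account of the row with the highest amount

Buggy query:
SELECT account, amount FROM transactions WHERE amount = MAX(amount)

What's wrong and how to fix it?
Bug: WHERE is evaluated per row; an aggregate over the whole table isn't defined there

Fix: Wrap MAX in a scalar subquery so WHERE compares against a single value

Corrected query:
SELECT account, amount FROM transactions WHERE amount = (SELECT MAX(amount) FROM transactions)

Result:
account | amount 
--------+--------
ACC-103 | 4731.87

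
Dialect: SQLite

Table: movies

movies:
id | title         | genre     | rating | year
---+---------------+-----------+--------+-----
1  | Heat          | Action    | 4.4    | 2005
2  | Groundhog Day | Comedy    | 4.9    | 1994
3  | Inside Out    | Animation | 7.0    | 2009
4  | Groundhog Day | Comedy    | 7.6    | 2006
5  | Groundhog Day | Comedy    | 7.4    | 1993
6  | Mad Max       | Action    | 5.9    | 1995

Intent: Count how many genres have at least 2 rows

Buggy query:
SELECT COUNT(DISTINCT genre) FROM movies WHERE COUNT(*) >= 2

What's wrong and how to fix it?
Bug: WHERE filters individual rows, not groups, so a group-level COUNT is invalid there

Fix: Use a subquery that GROUPs and filters with HAVING, then count its rows

Corrected query:
SELECT COUNT(*) FROM (SELECT genre FROM movies GROUP BY genre HAVING COUNT(*) >= 2)

Result:
COUNT(*)
--------
2       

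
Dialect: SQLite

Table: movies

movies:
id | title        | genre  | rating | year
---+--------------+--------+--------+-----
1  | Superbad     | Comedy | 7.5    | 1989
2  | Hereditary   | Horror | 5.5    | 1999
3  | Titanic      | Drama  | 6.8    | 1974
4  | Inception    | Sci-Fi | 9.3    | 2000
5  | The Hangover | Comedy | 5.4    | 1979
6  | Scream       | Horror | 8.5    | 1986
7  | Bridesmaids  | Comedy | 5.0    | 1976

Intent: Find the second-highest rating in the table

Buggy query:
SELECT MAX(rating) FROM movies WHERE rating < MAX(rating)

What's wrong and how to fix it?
Bug: The inner MAX is an aggregate inside WHERE, which is not allowed

Fix: Put the inner MAX in a scalar subquery

Corrected query:
SELECT MAX(rating) FROM movies WHERE rating < (SELECT MAX(rating) FROM movies)

Result:
MAX(rating)
-----------
8.5        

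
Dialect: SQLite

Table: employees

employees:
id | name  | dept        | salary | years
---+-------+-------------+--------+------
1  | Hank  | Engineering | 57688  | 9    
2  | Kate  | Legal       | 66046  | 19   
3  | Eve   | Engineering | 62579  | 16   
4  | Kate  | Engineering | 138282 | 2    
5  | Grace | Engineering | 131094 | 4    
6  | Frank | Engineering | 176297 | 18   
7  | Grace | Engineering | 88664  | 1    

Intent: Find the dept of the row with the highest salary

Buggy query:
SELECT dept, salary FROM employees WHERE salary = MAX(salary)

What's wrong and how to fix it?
Bug: WHERE is evaluated per row; an aggregate over the whole table isn't defined there

Fix: Use a subquery: WHERE salary = (SELECT MAX(salary) FROM employees)

Corrected query:
SELECT dept, salary FROM employees WHERE salary = (SELECT MAX(salary) FROM employees)

Result:
dept        | salary
------------+-------
Engineering | 176297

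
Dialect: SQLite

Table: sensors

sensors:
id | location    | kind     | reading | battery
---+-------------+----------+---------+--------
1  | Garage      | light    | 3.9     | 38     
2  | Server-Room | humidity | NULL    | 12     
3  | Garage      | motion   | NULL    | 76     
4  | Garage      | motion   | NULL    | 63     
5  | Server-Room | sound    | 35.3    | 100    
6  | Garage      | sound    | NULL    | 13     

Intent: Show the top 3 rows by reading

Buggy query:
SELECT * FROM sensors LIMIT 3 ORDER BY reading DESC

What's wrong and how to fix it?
Bug: LIMIT must come after ORDER BY

Fix: Swap the clauses: ORDER BY first, then LIMIT

Corrected query:
SELECT * FROM sensors ORDER BY reading DESC LIMIT 3

Result:
id | location    | kind     | reading | battery
---+-------------+----------+---------+--------
5  | Server-Room | sound    | 35.3    | 100    
1  | Garage      | light    | 3.9     | 38     
2  | Server-Room | humidity | NULL    | 12     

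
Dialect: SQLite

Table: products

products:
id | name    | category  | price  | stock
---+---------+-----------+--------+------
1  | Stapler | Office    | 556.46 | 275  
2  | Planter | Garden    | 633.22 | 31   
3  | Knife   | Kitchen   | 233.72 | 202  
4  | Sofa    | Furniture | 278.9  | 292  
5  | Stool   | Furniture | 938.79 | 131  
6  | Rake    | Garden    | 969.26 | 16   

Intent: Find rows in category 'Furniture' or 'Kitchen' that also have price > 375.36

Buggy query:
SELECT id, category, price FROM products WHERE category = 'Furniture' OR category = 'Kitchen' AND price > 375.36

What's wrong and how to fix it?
Bug: Without parentheses, AND is evaluated before OR, so the price filter only applies to the 'Kitchen' branch

Fix: Add parentheses around the OR so the AND applies to both alternatives

Corrected query:
SELECT id, category, price FROM products WHERE (category = 'Furniture' OR category = 'Kitchen') AND price > 375.36

Result:
id | category  | price 
---+-----------+-------
5  | Furniture | 938.79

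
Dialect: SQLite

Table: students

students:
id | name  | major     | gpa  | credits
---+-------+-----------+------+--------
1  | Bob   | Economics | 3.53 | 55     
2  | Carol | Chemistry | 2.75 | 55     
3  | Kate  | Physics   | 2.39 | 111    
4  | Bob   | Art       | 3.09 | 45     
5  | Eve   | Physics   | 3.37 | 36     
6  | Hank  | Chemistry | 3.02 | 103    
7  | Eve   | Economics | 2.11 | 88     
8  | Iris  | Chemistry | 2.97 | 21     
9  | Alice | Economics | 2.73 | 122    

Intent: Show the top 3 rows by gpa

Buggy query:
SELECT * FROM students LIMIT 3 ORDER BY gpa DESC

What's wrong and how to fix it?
Bug: LIMIT must come after ORDER BY

Fix: Sort with ORDER BY, then apply LIMIT

Corrected query:
SELECT * FROM students ORDER BY gpa DESC LIMIT 3

Result:
id | name | major     | gpa  | credits
---+------+-----------+------+--------
1  | Bob  | Economics | 3.53 | 55     
5  | Eve  | Physics   | 3.37 | 36     
4  | Bob  | Art       | 3.09 | 45     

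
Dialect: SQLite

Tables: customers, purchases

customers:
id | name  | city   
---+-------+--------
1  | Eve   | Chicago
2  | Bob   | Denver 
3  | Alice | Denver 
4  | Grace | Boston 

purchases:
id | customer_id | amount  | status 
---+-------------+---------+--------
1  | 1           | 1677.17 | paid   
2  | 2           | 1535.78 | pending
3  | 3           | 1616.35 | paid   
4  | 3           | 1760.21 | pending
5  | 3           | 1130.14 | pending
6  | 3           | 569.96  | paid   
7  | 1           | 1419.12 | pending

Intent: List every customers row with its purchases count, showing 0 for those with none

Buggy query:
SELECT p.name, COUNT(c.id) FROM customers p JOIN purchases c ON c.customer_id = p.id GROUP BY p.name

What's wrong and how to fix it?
Bug: An inner join excludes parents with zero children

Fix: Use LEFT JOIN so parents without children still appear (COUNT(c.id) gives 0)

Corrected query:
SELECT p.name, COUNT(c.id) FROM customers p LEFT JOIN purchases c ON c.customer_id = p.id GROUP BY p.name

Result:
name  | COUNT(c.id)
------+------------
Alice | 4          
Bob   | 1          
Eve   | 2          
Grace | 0          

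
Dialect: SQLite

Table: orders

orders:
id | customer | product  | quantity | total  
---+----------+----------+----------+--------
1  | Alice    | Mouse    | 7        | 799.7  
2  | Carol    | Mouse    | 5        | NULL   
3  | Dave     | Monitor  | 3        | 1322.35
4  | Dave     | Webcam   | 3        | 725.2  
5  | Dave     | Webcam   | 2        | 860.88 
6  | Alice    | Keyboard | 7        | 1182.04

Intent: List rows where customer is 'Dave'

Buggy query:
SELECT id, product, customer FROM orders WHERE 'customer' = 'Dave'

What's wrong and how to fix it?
Bug: Single quotes denote string literals in SQL; the column name is being compared as a constant string

Fix: Remove the quotes around the column name (or use double quotes for an identifier)

Corrected query:
SELECT id, product, customer FROM orders WHERE customer = 'Dave'

Result:
id | product | customer
---+---------+---------
3  | Monitor | Dave    
4  | Webcam  | Dave    
5  | Webcam  | Dave    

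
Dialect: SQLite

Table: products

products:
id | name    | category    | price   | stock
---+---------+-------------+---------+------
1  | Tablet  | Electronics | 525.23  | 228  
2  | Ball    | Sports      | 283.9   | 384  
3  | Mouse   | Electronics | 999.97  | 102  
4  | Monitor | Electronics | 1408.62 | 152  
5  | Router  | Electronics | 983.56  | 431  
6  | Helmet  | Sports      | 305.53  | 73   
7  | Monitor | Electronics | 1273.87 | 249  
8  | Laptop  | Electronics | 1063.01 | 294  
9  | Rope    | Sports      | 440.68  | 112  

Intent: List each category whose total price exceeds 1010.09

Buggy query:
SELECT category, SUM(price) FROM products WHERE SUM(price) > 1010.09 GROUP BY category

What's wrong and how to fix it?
Bug: WHERE runs before GROUP BY, so aggregates aren't available there

Fix: Move the aggregate condition to a HAVING clause

Corrected query:
SELECT category, SUM(price) FROM products GROUP BY category HAVING SUM(price) > 1010.09

Result:
category    | SUM(price)
------------+-----------
Electronics | 6254.26   
Sports      | 1030.11   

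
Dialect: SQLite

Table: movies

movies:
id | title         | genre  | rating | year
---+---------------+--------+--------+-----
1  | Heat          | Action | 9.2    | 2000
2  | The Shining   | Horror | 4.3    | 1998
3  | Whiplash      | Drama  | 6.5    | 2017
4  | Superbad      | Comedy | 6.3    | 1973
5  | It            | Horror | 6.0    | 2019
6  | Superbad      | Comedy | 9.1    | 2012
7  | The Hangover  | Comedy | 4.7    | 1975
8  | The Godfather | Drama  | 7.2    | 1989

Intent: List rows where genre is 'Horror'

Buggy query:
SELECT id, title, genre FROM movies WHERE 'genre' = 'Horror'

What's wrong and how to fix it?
Bug: 'genre' in single quotes is a string literal, not the column; the comparison is literal-vs-literal and never true

Fix: Remove the quotes around the column name (or use double quotes for an identifier)

Corrected query:
SELECT id, title, genre FROM movies WHERE genre = 'Horror'

Result:
id | title       | genre 
---+-------------+-------
2  | The Shining | Horror
5  | It          | Horror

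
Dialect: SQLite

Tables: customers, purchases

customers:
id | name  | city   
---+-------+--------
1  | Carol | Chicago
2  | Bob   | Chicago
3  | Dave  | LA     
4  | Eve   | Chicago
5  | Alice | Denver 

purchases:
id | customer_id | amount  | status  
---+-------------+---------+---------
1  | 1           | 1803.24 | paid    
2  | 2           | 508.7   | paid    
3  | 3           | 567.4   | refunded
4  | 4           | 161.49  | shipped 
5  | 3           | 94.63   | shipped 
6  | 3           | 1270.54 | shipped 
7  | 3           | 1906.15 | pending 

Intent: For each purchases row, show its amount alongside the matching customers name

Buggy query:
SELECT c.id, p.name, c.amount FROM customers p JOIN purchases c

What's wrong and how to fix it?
Bug: JOIN with no ON clause produces a cartesian product; every purchases row pairs with every customers row

Fix: Specify the join condition linking the foreign key to the parent id

Corrected query:
SELECT c.id, p.name, c.amount FROM customers p JOIN purchases c ON c.customer_id = p.id

Result:
id | name  | amount 
---+-------+--------
1  | Carol | 1803.24
2  | Bob   | 508.7  
3  | Dave  | 567.4  
4  | Eve   | 161.49 
5  | Dave  | 94.63  
6  | Dave  | 1270.54
7  | Dave  | 1906.15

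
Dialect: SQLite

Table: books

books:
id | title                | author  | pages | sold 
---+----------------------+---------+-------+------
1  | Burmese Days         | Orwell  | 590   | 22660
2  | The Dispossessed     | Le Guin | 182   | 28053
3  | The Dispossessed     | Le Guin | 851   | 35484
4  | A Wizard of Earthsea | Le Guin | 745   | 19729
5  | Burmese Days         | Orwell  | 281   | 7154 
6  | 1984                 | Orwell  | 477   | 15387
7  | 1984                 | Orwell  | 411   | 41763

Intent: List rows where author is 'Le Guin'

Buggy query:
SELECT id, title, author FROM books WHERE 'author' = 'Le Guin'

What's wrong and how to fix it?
Bug: Single quotes denote string literals in SQL; the column name is being compared as a constant string

Fix: Reference the column as author without single quotes

Corrected query:
SELECT id, title, author FROM books WHERE author = 'Le Guin'

Result:
id | title                | author 
---+----------------------+--------
2  | The Dispossessed     | Le Guin
3  | The Dispossessed     | Le Guin
4  | A Wizard of Earthsea | Le Guin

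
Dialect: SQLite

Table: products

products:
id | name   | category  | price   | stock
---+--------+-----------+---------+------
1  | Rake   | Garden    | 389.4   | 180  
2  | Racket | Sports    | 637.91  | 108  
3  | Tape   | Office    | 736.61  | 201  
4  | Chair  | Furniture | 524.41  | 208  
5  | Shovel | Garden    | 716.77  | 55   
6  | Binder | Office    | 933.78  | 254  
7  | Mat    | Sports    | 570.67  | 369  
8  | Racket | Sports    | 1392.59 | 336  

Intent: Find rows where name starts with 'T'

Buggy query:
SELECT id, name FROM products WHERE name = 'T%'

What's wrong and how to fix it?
Bug: Wildcards only work with LIKE; '=' treats '%' as a literal character

Fix: Use LIKE for wildcard pattern matching

Corrected query:
SELECT id, name FROM products WHERE name LIKE 'T%'

Result:
id | name
---+-----
3  | Tape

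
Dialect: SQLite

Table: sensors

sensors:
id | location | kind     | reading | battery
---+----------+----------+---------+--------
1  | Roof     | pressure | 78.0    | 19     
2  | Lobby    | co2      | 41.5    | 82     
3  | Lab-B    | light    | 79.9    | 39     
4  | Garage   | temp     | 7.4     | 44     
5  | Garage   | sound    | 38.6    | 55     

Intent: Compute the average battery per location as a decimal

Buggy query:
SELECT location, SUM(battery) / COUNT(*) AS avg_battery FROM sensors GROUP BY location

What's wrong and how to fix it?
Bug: Both operands are integers, so '/' performs integer division and truncates

Fix: Cast one side to REAL so the division keeps the fractional part

Corrected query:
SELECT location, SUM(battery) * 1.0 / COUNT(*) AS avg_battery FROM sensors GROUP BY location

Result:
location | avg_battery
---------+------------
Garage   | 49.5       
Lab-B    | 39         
Lobby    | 82         
Roof     | 19         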